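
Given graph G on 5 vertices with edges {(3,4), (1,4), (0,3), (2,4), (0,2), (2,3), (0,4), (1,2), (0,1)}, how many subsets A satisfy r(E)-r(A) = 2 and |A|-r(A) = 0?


R(x,y) = sum over A in 2^E of x^(r(E)-r(A)) * y^(|A|-r(A)).
G has 5 vertices, 9 edges. r(E) = 4.
Enumerate all 2^9 = 512 subsets.
Count subsets with r(E)-r(A)=2 and |A|-r(A)=0: 36.

36


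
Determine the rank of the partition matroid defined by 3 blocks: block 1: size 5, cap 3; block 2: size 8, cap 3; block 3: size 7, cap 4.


Rank of a partition matroid = sum of min(|Si|, ci) for each block.
= min(5,3) + min(8,3) + min(7,4)
= 3 + 3 + 4
= 10.

10


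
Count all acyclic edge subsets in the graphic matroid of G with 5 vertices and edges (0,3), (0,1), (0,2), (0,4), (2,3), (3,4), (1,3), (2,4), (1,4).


An independent set in a graphic matroid is an acyclic edge subset.
G has 5 vertices and 9 edges.
Enumerate all 2^9 = 512 subsets, checking for acyclicity.
Total independent sets = 198.

198


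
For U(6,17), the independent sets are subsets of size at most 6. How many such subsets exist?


Independent sets of U(6,17) are all subsets of size <= 6.
Count = C(17,0) + C(17,1) + C(17,2) + C(17,3) + C(17,4) + C(17,5) + C(17,6)
     = 1 + 17 + 136 + 680 + 2380 + 6188 + 12376
     = 21778.

21778


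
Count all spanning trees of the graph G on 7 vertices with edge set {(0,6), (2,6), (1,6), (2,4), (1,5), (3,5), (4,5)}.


By Kirchhoff's matrix tree theorem, the number of spanning trees equals
the determinant of any cofactor of the Laplacian matrix L.
G has 7 vertices and 7 edges.
Computing the (6 x 6) cofactor determinant gives 5.

5


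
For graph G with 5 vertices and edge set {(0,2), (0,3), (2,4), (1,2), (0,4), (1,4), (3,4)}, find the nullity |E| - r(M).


Cycle rank (nullity) = |E| - r(M) = |E| - (|V| - c).
|E| = 7, |V| = 5, c = 1.
Nullity = 7 - (5 - 1) = 7 - 4 = 3.

3


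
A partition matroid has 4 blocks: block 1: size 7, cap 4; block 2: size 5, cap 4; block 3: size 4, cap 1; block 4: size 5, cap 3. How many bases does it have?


A basis picks exactly ci elements from block i.
Number of bases = product of C(|Si|, ci).
= C(7,4) * C(5,4) * C(4,1) * C(5,3)
= 35 * 5 * 4 * 10
= 7000.

7000


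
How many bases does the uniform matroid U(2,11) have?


Bases of U(2,11) are all 2-element subsets of the 11-element ground set.
Number of bases = C(11,2).
(11 choose 2) = 55.

55


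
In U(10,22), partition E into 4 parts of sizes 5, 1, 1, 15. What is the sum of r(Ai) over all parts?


r(Ai) = min(|Ai|, 10) for each part.
Sum = min(5,10) + min(1,10) + min(1,10) + min(15,10)
    = 5 + 1 + 1 + 10
    = 17.

17


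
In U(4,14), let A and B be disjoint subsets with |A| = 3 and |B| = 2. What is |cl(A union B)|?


|A union B| = 3 + 2 = 5 (disjoint).
In U(4,14), cl(S) = S if |S| < 4, else cl(S) = E.
Since 5 >= 4, cl(A union B) = E.
|cl(A union B)| = 14.

14


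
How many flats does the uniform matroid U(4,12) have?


Flats of U(4,12): every subset of size < 4 is a flat, plus E itself.
Count = C(12,0) + C(12,1) + C(12,2) + C(12,3) + 1
     = 1 + 12 + 66 + 220 + 1
     = 300.

300


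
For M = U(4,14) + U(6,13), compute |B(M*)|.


(M1+M2)* = M1* + M2*.
M1* = U(10,14), bases: C(14,10) = 1001.
M2* = U(7,13), bases: C(13,7) = 1716.
|B(M*)| = 1001 * 1716 = 1717716.

1717716


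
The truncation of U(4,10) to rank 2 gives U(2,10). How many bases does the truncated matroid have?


Truncating U(4,10) to rank 2 gives U(2,10).
Bases of U(2,10) are all 2-element subsets of 10 elements.
Number of bases = (10 choose 2) = 45.

45


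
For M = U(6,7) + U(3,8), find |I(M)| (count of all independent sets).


For a direct sum, |I(M1+M2)| = |I(M1)| * |I(M2)|.
|I(U(6,7))| = sum C(7,k) for k=0..6 = 127.
|I(U(3,8))| = sum C(8,k) for k=0..3 = 93.
Total = 127 * 93 = 11811.

11811


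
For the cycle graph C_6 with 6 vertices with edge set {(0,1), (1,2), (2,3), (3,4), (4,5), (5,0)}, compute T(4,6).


T(C_6; x,y) = x + x^2 + ... + x^(5) + y.
T(4,6) = 4^1 + 4^2 + 4^3 + 4^4 + 4^5 + 6
= 4 + 16 + 64 + 256 + 1024 + 6
= 1370.

1370


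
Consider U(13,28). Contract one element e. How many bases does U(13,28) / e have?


Contracting e from U(13,28) gives U(12,27).
Bases of U(12,27) = (27 choose 12) = 17383860.

17383860


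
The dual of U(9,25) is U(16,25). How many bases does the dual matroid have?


The dual of U(r,n) is U(n-r, n) = U(16,25).
Bases of U(16,25) are all (16)-element subsets.
|B(M*)| = (25 choose 16) = 2042975.

2042975


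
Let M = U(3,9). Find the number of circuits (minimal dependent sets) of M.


In U(3,9), circuits are the (4)-element subsets.
Any set of 4 elements is dependent, and removing any one element gives
an independent set of size 3, so it is a minimal dependent set.
Number of circuits = C(9,4) = 9! / (4! * 5!) = 126.

126


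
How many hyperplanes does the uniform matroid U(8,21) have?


Hyperplanes of U(8,21) are flats of rank 7.
In a uniform matroid, these are exactly the (7)-element subsets.
Count = C(21,7) = 116280.

116280


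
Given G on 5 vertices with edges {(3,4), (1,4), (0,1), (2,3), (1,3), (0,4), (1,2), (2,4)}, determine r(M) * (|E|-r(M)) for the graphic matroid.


r(M) = |V| - c = 5 - 1 = 4.
nullity = |E| - r(M) = 8 - 4 = 4.
Product = 4 * 4 = 16.

16


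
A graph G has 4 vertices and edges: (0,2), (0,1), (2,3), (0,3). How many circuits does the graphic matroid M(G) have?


A circuit in a graphic matroid = edge set of a simple cycle.
G has 4 vertices and 4 edges.
Enumerating all minimal edge subsets forming cycles...
Total circuits found: 1.

1


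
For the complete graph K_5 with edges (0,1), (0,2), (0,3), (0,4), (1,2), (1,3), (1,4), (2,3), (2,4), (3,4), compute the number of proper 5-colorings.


P(K_5, k) = k(k-1)(k-2)...(k-4).
P(5) = (5) * (4) * (3) * (2) * (1) = 120.

120


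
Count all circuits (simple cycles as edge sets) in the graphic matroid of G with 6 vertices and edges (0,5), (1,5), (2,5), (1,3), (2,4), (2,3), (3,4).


A circuit in a graphic matroid = edge set of a simple cycle.
G has 6 vertices and 7 edges.
Enumerating all minimal edge subsets forming cycles...
Total circuits found: 3.

3


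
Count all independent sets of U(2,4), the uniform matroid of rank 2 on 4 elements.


Independent sets of U(2,4) are all subsets of size <= 2.
Count = C(4,0) + C(4,1) + C(4,2)
     = 1 + 4 + 6
     = 11.

11


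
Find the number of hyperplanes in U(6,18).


Hyperplanes of U(6,18) are flats of rank 5.
In a uniform matroid, these are exactly the (5)-element subsets.
Count = (18 choose 5) = 8568.

8568


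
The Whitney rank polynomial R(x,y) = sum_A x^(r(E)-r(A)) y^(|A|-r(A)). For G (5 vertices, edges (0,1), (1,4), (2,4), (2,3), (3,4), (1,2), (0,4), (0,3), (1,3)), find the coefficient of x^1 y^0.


R(x,y) = sum over A in 2^E of x^(r(E)-r(A)) * y^(|A|-r(A)).
G has 5 vertices, 9 edges. r(E) = 4.
Enumerate all 2^9 = 512 subsets.
Count subsets with r(E)-r(A)=1 and |A|-r(A)=0: 77.

77


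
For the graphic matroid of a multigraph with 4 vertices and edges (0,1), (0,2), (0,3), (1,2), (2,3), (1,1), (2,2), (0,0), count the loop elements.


In a graphic matroid, a loop is a self-loop edge (u,u) with rank 0.
Examining all 8 edges for self-loops...
Self-loops found: (1,1), (2,2), (0,0)
Number of loops = 3.

3


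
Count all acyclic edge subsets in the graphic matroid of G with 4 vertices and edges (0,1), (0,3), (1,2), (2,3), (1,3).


An independent set in a graphic matroid is an acyclic edge subset.
G has 4 vertices and 5 edges.
Enumerate all 2^5 = 32 subsets, checking for acyclicity.
Total independent sets = 24.

24


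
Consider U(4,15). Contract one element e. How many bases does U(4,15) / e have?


Contracting e from U(4,15) gives U(3,14).
Bases of U(3,14) = C(14,3) = (14 * 13 * 12) / (1 * 2 * 3) = 364.

364


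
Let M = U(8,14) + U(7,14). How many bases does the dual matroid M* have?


(M1+M2)* = M1* + M2*.
M1* = U(6,14), bases: C(14,6) = 3003.
M2* = U(7,14), bases: C(14,7) = 3432.
|B(M*)| = 3003 * 3432 = 10306296.

10306296


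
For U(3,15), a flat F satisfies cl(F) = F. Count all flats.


Flats of U(3,15): every subset of size < 3 is a flat, plus E itself.
Count = (15 choose 0) + (15 choose 1) + (15 choose 2) + 1
     = 1 + 15 + 105 + 1
     = 122.

122


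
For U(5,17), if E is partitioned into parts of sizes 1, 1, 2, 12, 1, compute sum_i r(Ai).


r(Ai) = min(|Ai|, 5) for each part.
Sum = min(1,5) + min(1,5) + min(2,5) + min(12,5) + min(1,5)
    = 1 + 1 + 2 + 5 + 1
    = 10.

10


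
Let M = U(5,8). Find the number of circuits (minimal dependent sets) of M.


In U(5,8), circuits are the (6)-element subsets.
Any set of 6 elements is dependent, and removing any one element gives
an independent set of size 5, so it is a minimal dependent set.
Number of circuits = C(8,6) = 28.

28


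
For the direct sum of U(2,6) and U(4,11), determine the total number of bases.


Bases of a direct sum M1 + M2: |B| = |B(M1)| * |B(M2)|.
|B(U(2,6))| = C(6,2) = 15.
|B(U(4,11))| = C(11,4) = 330.
Total bases = 15 * 330 = 4950.

4950


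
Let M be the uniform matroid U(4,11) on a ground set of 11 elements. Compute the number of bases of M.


Bases of U(4,11) are all 4-element subsets of the 11-element ground set.
Number of bases = C(11,4).
C(11,4) = (11 * 10 * 9 * 8) / (1 * 2 * 3 * 4) = 330.

330


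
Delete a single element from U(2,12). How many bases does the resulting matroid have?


Deleting e from U(2,12) gives U(2,11) since n > r.
Bases of U(2,11) = C(11,2) = 11! / (2! * 9!) = 55.

55


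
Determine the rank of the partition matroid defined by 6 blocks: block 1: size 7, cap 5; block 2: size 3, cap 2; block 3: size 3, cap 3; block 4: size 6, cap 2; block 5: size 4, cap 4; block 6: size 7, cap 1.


Rank of a partition matroid = sum of min(|Si|, ci) for each block.
= min(7,5) + min(3,2) + min(3,3) + min(6,2) + min(4,4) + min(7,1)
= 5 + 2 + 3 + 2 + 4 + 1
= 17.

17


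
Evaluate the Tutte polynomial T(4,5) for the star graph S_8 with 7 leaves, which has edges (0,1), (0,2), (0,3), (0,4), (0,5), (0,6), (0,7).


A star on 8 vertices is a tree with 7 edges.
T(x,y) = x^(7) for any tree.
T(4,5) = 4^7 = 16384.

16384


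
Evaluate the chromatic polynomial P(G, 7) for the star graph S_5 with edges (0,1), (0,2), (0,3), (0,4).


P(tree, k) = k * (k-1)^(4) for any tree on 5 vertices.
P(7) = 7 * 6^4 = 7 * 1296 = 9072.

9072


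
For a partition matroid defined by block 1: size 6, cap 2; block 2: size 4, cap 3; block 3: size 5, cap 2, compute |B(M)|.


A basis picks exactly ci elements from block i.
Number of bases = product of C(|Si|, ci).
= C(6,2) * C(4,3) * C(5,2)
= 15 * 4 * 10
= 600.

600


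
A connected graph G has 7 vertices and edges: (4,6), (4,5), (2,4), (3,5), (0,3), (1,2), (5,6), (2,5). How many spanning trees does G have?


By Kirchhoff's matrix tree theorem, the number of spanning trees equals
the determinant of any cofactor of the Laplacian matrix L.
G has 7 vertices and 8 edges.
Computing the (6 x 6) cofactor determinant gives 8.

8


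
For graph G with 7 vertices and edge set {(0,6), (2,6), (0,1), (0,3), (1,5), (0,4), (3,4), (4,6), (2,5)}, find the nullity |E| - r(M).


Cycle rank (nullity) = |E| - r(M) = |E| - (|V| - c).
|E| = 9, |V| = 7, c = 1.
Nullity = 9 - (7 - 1) = 9 - 6 = 3.

3


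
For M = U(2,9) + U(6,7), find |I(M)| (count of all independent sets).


For a direct sum, |I(M1+M2)| = |I(M1)| * |I(M2)|.
|I(U(2,9))| = sum C(9,k) for k=0..2 = 46.
|I(U(6,7))| = sum C(7,k) for k=0..6 = 127.
Total = 46 * 127 = 5842.

5842


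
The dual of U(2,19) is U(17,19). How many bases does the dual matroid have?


The dual of U(r,n) is U(n-r, n) = U(17,19).
Bases of U(17,19) are all (17)-element subsets.
|B(M*)| = C(19,17) = 19! / (17! * 2!) = 171.

171


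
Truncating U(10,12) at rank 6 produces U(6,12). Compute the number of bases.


Truncating U(10,12) to rank 6 gives U(6,12).
Bases of U(6,12) are all 6-element subsets of 12 elements.
Number of bases = (12 choose 6) = 924.

924


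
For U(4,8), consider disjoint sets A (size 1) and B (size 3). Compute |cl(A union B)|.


|A union B| = 1 + 3 = 4 (disjoint).
In U(4,8), cl(S) = S if |S| < 4, else cl(S) = E.
Since 4 >= 4, cl(A union B) = E.
|cl(A union B)| = 8.

8


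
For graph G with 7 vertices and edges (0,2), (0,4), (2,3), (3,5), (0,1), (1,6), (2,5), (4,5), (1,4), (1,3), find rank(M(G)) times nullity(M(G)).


r(M) = |V| - c = 7 - 1 = 6.
nullity = |E| - r(M) = 10 - 6 = 4.
Product = 6 * 4 = 24.

24


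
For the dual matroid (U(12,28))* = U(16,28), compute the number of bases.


The dual of U(r,n) is U(n-r, n) = U(16,28).
Bases of U(16,28) are all (16)-element subsets.
|B(M*)| = (28 choose 16) = 30421755.

30421755


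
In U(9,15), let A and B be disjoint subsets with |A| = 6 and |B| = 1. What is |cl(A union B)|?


|A union B| = 6 + 1 = 7 (disjoint).
In U(9,15), cl(S) = S if |S| < 9, else cl(S) = E.
Since 7 < 9, cl(A union B) = A union B.
|cl(A union B)| = 7.

7


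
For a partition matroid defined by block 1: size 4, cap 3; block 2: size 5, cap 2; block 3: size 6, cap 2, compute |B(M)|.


A basis picks exactly ci elements from block i.
Number of bases = product of C(|Si|, ci).
= C(4,3) * C(5,2) * C(6,2)
= 4 * 10 * 15
= 600.

600


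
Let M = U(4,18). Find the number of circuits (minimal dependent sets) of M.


In U(4,18), circuits are the (5)-element subsets.
Any set of 5 elements is dependent, and removing any one element gives
an independent set of size 4, so it is a minimal dependent set.
Number of circuits = (18 choose 5) = 8568.

8568


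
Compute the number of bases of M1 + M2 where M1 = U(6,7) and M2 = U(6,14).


Bases of a direct sum M1 + M2: |B| = |B(M1)| * |B(M2)|.
|B(U(6,7))| = C(7,6) = 7.
|B(U(6,14))| = C(14,6) = 3003.
Total bases = 7 * 3003 = 21021.

21021


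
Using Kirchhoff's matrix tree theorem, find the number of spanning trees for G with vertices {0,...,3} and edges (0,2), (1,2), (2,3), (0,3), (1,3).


By Kirchhoff's matrix tree theorem, the number of spanning trees equals
the determinant of any cofactor of the Laplacian matrix L.
G has 4 vertices and 5 edges.
Computing the (3 x 3) cofactor determinant gives 8.

8


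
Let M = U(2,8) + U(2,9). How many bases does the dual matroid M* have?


(M1+M2)* = M1* + M2*.
M1* = U(6,8), bases: C(8,6) = 28.
M2* = U(7,9), bases: C(9,7) = 36.
|B(M*)| = 28 * 36 = 1008.

1008


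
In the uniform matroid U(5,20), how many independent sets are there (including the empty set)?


Independent sets of U(5,20) are all subsets of size <= 5.
Count = (20 choose 0) + (20 choose 1) + (20 choose 2) + (20 choose 3) + (20 choose 4) + (20 choose 5)
     = 1 + 20 + 190 + 1140 + 4845 + 15504
     = 21700.

21700


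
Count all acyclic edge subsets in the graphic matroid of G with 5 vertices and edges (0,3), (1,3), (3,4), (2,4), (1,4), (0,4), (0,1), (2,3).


An independent set in a graphic matroid is an acyclic edge subset.
G has 5 vertices and 8 edges.
Enumerate all 2^8 = 256 subsets, checking for acyclicity.
Total independent sets = 128.

128


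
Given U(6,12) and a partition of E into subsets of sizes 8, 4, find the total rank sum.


r(Ai) = min(|Ai|, 6) for each part.
Sum = min(8,6) + min(4,6)
    = 6 + 4
    = 10.

10


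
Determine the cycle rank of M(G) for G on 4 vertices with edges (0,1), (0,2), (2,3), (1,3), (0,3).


Cycle rank (nullity) = |E| - r(M) = |E| - (|V| - c).
|E| = 5, |V| = 4, c = 1.
Nullity = 5 - (4 - 1) = 5 - 3 = 2.

2


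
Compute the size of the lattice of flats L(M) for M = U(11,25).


Flats of U(11,25): every subset of size < 11 is a flat, plus E itself.
Count = (25 choose 0) + (25 choose 1) + (25 choose 2) + (25 choose 3) + (25 choose 4) + (25 choose 5) + (25 choose 6) + (25 choose 7) + (25 choose 8) + (25 choose 9) + (25 choose 10) + 1
     = 1 + 25 + 300 + 2300 + 12650 + 53130 + 177100 + 480700 + 1081575 + 2042975 + 3268760 + 1
     = 7119517.

7119517


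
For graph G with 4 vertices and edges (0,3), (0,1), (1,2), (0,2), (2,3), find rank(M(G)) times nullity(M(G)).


r(M) = |V| - c = 4 - 1 = 3.
nullity = |E| - r(M) = 5 - 3 = 2.
Product = 3 * 2 = 6.

6


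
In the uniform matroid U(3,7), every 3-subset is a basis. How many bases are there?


Bases of U(3,7) are all 3-element subsets of the 7-element ground set.
Number of bases = C(7,3).
C(7,3) = 7! / (3! * 4!) = 35.

35


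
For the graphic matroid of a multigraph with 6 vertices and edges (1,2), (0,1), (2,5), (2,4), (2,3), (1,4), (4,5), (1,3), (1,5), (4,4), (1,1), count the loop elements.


In a graphic matroid, a loop is a self-loop edge (u,u) with rank 0.
Examining all 11 edges for self-loops...
Self-loops found: (4,4), (1,1)
Number of loops = 2.

2


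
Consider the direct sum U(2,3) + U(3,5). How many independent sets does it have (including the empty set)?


For a direct sum, |I(M1+M2)| = |I(M1)| * |I(M2)|.
|I(U(2,3))| = sum C(3,k) for k=0..2 = 7.
|I(U(3,5))| = sum C(5,k) for k=0..3 = 26.
Total = 7 * 26 = 182.

182


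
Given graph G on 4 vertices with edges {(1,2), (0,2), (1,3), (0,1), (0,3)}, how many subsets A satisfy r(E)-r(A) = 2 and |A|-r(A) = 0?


R(x,y) = sum over A in 2^E of x^(r(E)-r(A)) * y^(|A|-r(A)).
G has 4 vertices, 5 edges. r(E) = 3.
Enumerate all 2^5 = 32 subsets.
Count subsets with r(E)-r(A)=2 and |A|-r(A)=0: 5.

5


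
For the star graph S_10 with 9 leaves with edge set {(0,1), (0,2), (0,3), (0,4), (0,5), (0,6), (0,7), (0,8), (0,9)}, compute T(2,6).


A star on 10 vertices is a tree with 9 edges.
T(x,y) = x^(9) for any tree.
T(2,6) = 2^9 = 512.

512


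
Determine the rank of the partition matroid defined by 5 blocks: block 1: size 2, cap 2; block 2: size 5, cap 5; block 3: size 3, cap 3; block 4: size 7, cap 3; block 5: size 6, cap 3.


Rank of a partition matroid = sum of min(|Si|, ci) for each block.
= min(2,2) + min(5,5) + min(3,3) + min(7,3) + min(6,3)
= 2 + 5 + 3 + 3 + 3
= 16.

16


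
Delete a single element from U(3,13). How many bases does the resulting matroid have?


Deleting e from U(3,13) gives U(3,12) since n > r.
Bases of U(3,12) = C(12,3) = (12 * 11 * 10) / (1 * 2 * 3) = 220.

220


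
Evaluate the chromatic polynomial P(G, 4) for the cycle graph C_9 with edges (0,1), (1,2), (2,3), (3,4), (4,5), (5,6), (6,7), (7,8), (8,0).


P(C_9, k) = (k-1)^9 + (-1)^9*(k-1).
P(4) = (3)^9 - 3
= 19683 - 3 = 19680.

19680


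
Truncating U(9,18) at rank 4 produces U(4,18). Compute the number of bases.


Truncating U(9,18) to rank 4 gives U(4,18).
Bases of U(4,18) are all 4-element subsets of 18 elements.
Number of bases = (18 choose 4) = 3060.

3060


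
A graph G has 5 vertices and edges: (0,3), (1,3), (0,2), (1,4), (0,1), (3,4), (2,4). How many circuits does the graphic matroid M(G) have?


A circuit in a graphic matroid = edge set of a simple cycle.
G has 5 vertices and 7 edges.
Enumerating all minimal edge subsets forming cycles...
Total circuits found: 7.

7


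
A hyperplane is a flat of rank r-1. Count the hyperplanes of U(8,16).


Hyperplanes of U(8,16) are flats of rank 7.
In a uniform matroid, these are exactly the (7)-element subsets.
Count = C(16,7) = 16! / (7! * 9!) = 11440.

11440


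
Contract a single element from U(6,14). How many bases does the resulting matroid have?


Contracting e from U(6,14) gives U(5,13).
Bases of U(5,13) = (13 choose 5) = 1287.

1287


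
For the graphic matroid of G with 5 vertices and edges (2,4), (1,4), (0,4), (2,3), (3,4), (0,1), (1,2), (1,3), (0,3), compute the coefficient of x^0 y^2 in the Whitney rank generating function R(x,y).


R(x,y) = sum over A in 2^E of x^(r(E)-r(A)) * y^(|A|-r(A)).
G has 5 vertices, 9 edges. r(E) = 4.
Enumerate all 2^9 = 512 subsets.
Count subsets with r(E)-r(A)=0 and |A|-r(A)=2: 82.

82


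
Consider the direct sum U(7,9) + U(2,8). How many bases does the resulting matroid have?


Bases of a direct sum M1 + M2: |B| = |B(M1)| * |B(M2)|.
|B(U(7,9))| = C(9,7) = 36.
|B(U(2,8))| = C(8,2) = 28.
Total bases = 36 * 28 = 1008.

1008


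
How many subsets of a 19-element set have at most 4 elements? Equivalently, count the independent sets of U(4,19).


Independent sets of U(4,19) are all subsets of size <= 4.
Count = (19 choose 0) + (19 choose 1) + (19 choose 2) + (19 choose 3) + (19 choose 4)
     = 1 + 19 + 171 + 969 + 3876
     = 5036.

5036


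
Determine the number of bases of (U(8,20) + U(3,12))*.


(M1+M2)* = M1* + M2*.
M1* = U(12,20), bases: C(20,12) = 125970.
M2* = U(9,12), bases: C(12,9) = 220.
|B(M*)| = 125970 * 220 = 27713400.

27713400


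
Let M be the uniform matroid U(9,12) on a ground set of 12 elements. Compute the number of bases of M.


Bases of U(9,12) are all 9-element subsets of the 12-element ground set.
Number of bases = C(12,9).
C(12,9) = 12! / (9! * 3!) = 220.

220


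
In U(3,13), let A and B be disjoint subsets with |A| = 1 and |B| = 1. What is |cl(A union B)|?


|A union B| = 1 + 1 = 2 (disjoint).
In U(3,13), cl(S) = S if |S| < 3, else cl(S) = E.
Since 2 < 3, cl(A union B) = A union B.
|cl(A union B)| = 2.

2


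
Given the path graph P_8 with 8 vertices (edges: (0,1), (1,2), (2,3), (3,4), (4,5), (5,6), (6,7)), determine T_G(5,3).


A path on 8 vertices is a tree with 7 edges.
T(x,y) = x^(7) for any tree.
T(5,3) = 5^7 = 78125.

78125


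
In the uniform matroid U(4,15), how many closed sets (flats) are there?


Flats of U(4,15): every subset of size < 4 is a flat, plus E itself.
Count = (15 choose 0) + (15 choose 1) + (15 choose 2) + (15 choose 3) + 1
     = 1 + 15 + 105 + 455 + 1
     = 577.

577


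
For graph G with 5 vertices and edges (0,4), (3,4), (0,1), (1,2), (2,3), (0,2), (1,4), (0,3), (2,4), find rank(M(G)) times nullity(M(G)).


r(M) = |V| - c = 5 - 1 = 4.
nullity = |E| - r(M) = 9 - 4 = 5.
Product = 4 * 5 = 20.

20


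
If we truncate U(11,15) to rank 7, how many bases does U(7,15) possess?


Truncating U(11,15) to rank 7 gives U(7,15).
Bases of U(7,15) are all 7-element subsets of 15 elements.
Number of bases = C(15,7) = 6435.

6435


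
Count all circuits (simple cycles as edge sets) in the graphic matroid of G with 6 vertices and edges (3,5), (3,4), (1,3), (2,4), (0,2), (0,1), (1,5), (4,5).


A circuit in a graphic matroid = edge set of a simple cycle.
G has 6 vertices and 8 edges.
Enumerating all minimal edge subsets forming cycles...
Total circuits found: 7.

7


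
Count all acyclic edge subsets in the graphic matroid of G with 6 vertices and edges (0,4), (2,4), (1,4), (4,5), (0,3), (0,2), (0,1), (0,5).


An independent set in a graphic matroid is an acyclic edge subset.
G has 6 vertices and 8 edges.
Enumerate all 2^8 = 256 subsets, checking for acyclicity.
Total independent sets = 162.

162


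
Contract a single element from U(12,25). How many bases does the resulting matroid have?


Contracting e from U(12,25) gives U(11,24).
Bases of U(11,24) = C(24,11) = 2496144.

2496144


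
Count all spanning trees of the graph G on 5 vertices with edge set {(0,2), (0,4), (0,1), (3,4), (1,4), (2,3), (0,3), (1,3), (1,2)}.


By Kirchhoff's matrix tree theorem, the number of spanning trees equals
the determinant of any cofactor of the Laplacian matrix L.
G has 5 vertices and 9 edges.
Computing the (4 x 4) cofactor determinant gives 75.

75


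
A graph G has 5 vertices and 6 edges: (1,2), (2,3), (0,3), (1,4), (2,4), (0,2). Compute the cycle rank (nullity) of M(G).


Cycle rank (nullity) = |E| - r(M) = |E| - (|V| - c).
|E| = 6, |V| = 5, c = 1.
Nullity = 6 - (5 - 1) = 6 - 4 = 2.

2


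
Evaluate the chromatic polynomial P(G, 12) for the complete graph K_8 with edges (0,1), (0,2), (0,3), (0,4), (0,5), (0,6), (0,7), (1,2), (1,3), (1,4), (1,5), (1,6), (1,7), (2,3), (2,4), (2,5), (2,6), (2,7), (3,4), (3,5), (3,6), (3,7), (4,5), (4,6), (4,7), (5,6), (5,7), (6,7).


P(K_8, k) = k(k-1)(k-2)...(k-7).
P(12) = (12) * (11) * (10) * (9) * (8) * (7) * (6) * (5) = 19958400.

19958400


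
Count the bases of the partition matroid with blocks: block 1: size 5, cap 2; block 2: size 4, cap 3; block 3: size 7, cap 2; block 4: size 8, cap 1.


A basis picks exactly ci elements from block i.
Number of bases = product of C(|Si|, ci).
= C(5,2) * C(4,3) * C(7,2) * C(8,1)
= 10 * 4 * 21 * 8
= 6720.

6720


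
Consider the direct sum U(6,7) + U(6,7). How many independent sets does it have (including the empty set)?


For a direct sum, |I(M1+M2)| = |I(M1)| * |I(M2)|.
|I(U(6,7))| = sum C(7,k) for k=0..6 = 127.
|I(U(6,7))| = sum C(7,k) for k=0..6 = 127.
Total = 127 * 127 = 16129.

16129


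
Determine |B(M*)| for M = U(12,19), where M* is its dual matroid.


The dual of U(r,n) is U(n-r, n) = U(7,19).
Bases of U(7,19) are all (7)-element subsets.
|B(M*)| = C(19,7) = 19! / (7! * 12!) = 50388.

50388


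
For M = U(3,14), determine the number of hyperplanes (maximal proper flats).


Hyperplanes of U(3,14) are flats of rank 2.
In a uniform matroid, these are exactly the (2)-element subsets.
Count = (14 choose 2) = 91.

91


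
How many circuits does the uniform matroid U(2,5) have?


In U(2,5), circuits are the (3)-element subsets.
Any set of 3 elements is dependent, and removing any one element gives
an independent set of size 2, so it is a minimal dependent set.
Number of circuits = C(5,3) = (5 * 4 * 3) / (1 * 2 * 3) = 10.

10


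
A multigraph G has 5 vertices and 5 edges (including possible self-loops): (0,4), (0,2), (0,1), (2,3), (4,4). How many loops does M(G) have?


In a graphic matroid, a loop is a self-loop edge (u,u) with rank 0.
Examining all 5 edges for self-loops...
Self-loops found: (4,4)
Number of loops = 1.

1


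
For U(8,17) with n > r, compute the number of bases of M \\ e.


Deleting e from U(8,17) gives U(8,16) since n > r.
Bases of U(8,16) = C(16,8) = 12870.

12870


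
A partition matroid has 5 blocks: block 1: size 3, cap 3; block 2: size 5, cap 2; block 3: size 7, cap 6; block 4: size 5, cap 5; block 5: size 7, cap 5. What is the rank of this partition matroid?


Rank of a partition matroid = sum of min(|Si|, ci) for each block.
= min(3,3) + min(5,2) + min(7,6) + min(5,5) + min(7,5)
= 3 + 2 + 6 + 5 + 5
= 21.

21


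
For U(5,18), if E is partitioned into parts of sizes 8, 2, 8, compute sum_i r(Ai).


r(Ai) = min(|Ai|, 5) for each part.
Sum = min(8,5) + min(2,5) + min(8,5)
    = 5 + 2 + 5
    = 12.

12


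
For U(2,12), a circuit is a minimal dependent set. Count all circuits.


In U(2,12), circuits are the (3)-element subsets.
Any set of 3 elements is dependent, and removing any one element gives
an independent set of size 2, so it is a minimal dependent set.
Number of circuits = (12 choose 3) = 220.

220


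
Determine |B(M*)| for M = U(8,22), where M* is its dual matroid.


The dual of U(r,n) is U(n-r, n) = U(14,22).
Bases of U(14,22) are all (14)-element subsets.
|B(M*)| = C(22,14) = 22! / (14! * 8!) = 319770.

319770


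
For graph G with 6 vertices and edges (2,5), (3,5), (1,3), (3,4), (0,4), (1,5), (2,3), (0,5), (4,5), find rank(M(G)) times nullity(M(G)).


r(M) = |V| - c = 6 - 1 = 5.
nullity = |E| - r(M) = 9 - 5 = 4.
Product = 5 * 4 = 20.

20


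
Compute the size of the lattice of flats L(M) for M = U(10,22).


Flats of U(10,22): every subset of size < 10 is a flat, plus E itself.
Count = C(22,0) + C(22,1) + C(22,2) + C(22,3) + C(22,4) + C(22,5) + C(22,6) + C(22,7) + C(22,8) + C(22,9) + 1
     = 1 + 22 + 231 + 1540 + 7315 + 26334 + 74613 + 170544 + 319770 + 497420 + 1
     = 1097791.

1097791


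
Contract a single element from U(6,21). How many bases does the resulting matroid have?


Contracting e from U(6,21) gives U(5,20).
Bases of U(5,20) = (20 choose 5) = 15504.

15504


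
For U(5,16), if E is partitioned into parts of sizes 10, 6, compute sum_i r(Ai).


r(Ai) = min(|Ai|, 5) for each part.
Sum = min(10,5) + min(6,5)
    = 5 + 5
    = 10.

10


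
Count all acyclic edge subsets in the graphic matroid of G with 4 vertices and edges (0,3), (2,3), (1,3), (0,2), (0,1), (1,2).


An independent set in a graphic matroid is an acyclic edge subset.
G has 4 vertices and 6 edges.
Enumerate all 2^6 = 64 subsets, checking for acyclicity.
Total independent sets = 38.

38


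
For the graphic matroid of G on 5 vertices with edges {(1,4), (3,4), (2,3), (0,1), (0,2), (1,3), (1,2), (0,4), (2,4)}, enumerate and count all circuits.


A circuit in a graphic matroid = edge set of a simple cycle.
G has 5 vertices and 9 edges.
Enumerating all minimal edge subsets forming cycles...
Total circuits found: 22.

22


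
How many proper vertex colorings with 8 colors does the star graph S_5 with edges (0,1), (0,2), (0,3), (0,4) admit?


P(tree, k) = k * (k-1)^(4) for any tree on 5 vertices.
P(8) = 8 * 7^4 = 8 * 2401 = 19208.

19208


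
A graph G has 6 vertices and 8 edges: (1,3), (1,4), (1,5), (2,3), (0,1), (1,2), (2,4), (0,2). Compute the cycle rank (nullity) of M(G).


Cycle rank (nullity) = |E| - r(M) = |E| - (|V| - c).
|E| = 8, |V| = 6, c = 1.
Nullity = 8 - (6 - 1) = 8 - 5 = 3.

3


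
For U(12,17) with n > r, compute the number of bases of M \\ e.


Deleting e from U(12,17) gives U(12,16) since n > r.
Bases of U(12,16) = C(16,12) = 16! / (12! * 4!) = 1820.

1820


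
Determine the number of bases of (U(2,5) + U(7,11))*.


(M1+M2)* = M1* + M2*.
M1* = U(3,5), bases: C(5,3) = 10.
M2* = U(4,11), bases: C(11,4) = 330.
|B(M*)| = 10 * 330 = 3300.

3300


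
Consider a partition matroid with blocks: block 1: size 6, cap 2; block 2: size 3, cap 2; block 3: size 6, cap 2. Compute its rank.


Rank of a partition matroid = sum of min(|Si|, ci) for each block.
= min(6,2) + min(3,2) + min(6,2)
= 2 + 2 + 2
= 6.

6


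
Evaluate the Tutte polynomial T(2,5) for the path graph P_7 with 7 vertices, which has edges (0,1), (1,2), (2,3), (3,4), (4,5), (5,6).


A path on 7 vertices is a tree with 6 edges.
T(x,y) = x^(6) for any tree.
T(2,5) = 2^6 = 64.

64


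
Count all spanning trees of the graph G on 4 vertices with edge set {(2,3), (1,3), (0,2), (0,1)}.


By Kirchhoff's matrix tree theorem, the number of spanning trees equals
the determinant of any cofactor of the Laplacian matrix L.
G has 4 vertices and 4 edges.
Computing the (3 x 3) cofactor determinant gives 4.

4


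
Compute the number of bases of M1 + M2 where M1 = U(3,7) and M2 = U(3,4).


Bases of a direct sum M1 + M2: |B| = |B(M1)| * |B(M2)|.
|B(U(3,7))| = C(7,3) = 35.
|B(U(3,4))| = C(4,3) = 4.
Total bases = 35 * 4 = 140.

140


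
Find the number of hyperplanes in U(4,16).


Hyperplanes of U(4,16) are flats of rank 3.
In a uniform matroid, these are exactly the (3)-element subsets.
Count = C(16,3) = 16! / (3! * 13!) = 560.

560


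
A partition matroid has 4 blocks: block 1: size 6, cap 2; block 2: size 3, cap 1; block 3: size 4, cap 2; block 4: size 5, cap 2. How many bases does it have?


A basis picks exactly ci elements from block i.
Number of bases = product of C(|Si|, ci).
= C(6,2) * C(3,1) * C(4,2) * C(5,2)
= 15 * 3 * 6 * 10
= 2700.

2700


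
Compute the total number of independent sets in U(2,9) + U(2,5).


For a direct sum, |I(M1+M2)| = |I(M1)| * |I(M2)|.
|I(U(2,9))| = sum C(9,k) for k=0..2 = 46.
|I(U(2,5))| = sum C(5,k) for k=0..2 = 16.
Total = 46 * 16 = 736.

736


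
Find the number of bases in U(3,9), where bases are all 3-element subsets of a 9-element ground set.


Bases of U(3,9) are all 3-element subsets of the 9-element ground set.
Number of bases = C(9,3).
C(9,3) = (9 * 8 * 7) / (1 * 2 * 3) = 84.

84


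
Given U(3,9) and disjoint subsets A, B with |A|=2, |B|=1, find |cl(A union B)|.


|A union B| = 2 + 1 = 3 (disjoint).
In U(3,9), cl(S) = S if |S| < 3, else cl(S) = E.
Since 3 >= 3, cl(A union B) = E.
|cl(A union B)| = 9.

9


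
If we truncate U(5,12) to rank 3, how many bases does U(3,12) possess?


Truncating U(5,12) to rank 3 gives U(3,12).
Bases of U(3,12) are all 3-element subsets of 12 elements.
Number of bases = (12 choose 3) = 220.

220


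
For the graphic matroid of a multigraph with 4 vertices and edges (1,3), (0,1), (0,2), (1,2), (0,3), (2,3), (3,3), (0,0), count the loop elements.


In a graphic matroid, a loop is a self-loop edge (u,u) with rank 0.
Examining all 8 edges for self-loops...
Self-loops found: (3,3), (0,0)
Number of loops = 2.

2


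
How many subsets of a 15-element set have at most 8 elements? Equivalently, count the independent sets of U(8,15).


Independent sets of U(8,15) are all subsets of size <= 8.
Count = C(15,0) + C(15,1) + C(15,2) + C(15,3) + C(15,4) + C(15,5) + C(15,6) + C(15,7) + C(15,8)
     = 1 + 15 + 105 + 455 + 1365 + 3003 + 5005 + 6435 + 6435
     = 22819.

22819


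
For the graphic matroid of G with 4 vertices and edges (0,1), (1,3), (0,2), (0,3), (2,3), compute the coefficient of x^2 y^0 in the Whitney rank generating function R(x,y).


R(x,y) = sum over A in 2^E of x^(r(E)-r(A)) * y^(|A|-r(A)).
G has 4 vertices, 5 edges. r(E) = 3.
Enumerate all 2^5 = 32 subsets.
Count subsets with r(E)-r(A)=2 and |A|-r(A)=0: 5.

5


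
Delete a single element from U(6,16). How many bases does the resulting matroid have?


Deleting e from U(6,16) gives U(6,15) since n > r.
Bases of U(6,15) = C(15,6) = 15! / (6! * 9!) = 5005.

5005


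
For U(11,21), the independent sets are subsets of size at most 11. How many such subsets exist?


Independent sets of U(11,21) are all subsets of size <= 11.
Count = C(21,0) + C(21,1) + C(21,2) + C(21,3) + C(21,4) + C(21,5) + C(21,6) + C(21,7) + C(21,8) + C(21,9) + C(21,10) + C(21,11)
     = 1 + 21 + 210 + 1330 + 5985 + 20349 + 54264 + 116280 + 203490 + 293930 + 352716 + 352716
     = 1401292.

1401292


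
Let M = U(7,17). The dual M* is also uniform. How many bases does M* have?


The dual of U(r,n) is U(n-r, n) = U(10,17).
Bases of U(10,17) are all (10)-element subsets.
|B(M*)| = (17 choose 10) = 19448.

19448


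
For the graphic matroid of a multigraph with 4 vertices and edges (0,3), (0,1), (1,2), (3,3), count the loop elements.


In a graphic matroid, a loop is a self-loop edge (u,u) with rank 0.
Examining all 4 edges for self-loops...
Self-loops found: (3,3)
Number of loops = 1.

1


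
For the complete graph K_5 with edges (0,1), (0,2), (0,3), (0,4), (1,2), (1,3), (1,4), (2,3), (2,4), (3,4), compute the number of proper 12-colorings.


P(K_5, k) = k(k-1)(k-2)...(k-4).
P(12) = (12) * (11) * (10) * (9) * (8) = 95040.

95040


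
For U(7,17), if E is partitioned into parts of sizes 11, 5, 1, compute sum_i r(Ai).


r(Ai) = min(|Ai|, 7) for each part.
Sum = min(11,7) + min(5,7) + min(1,7)
    = 7 + 5 + 1
    = 13.

13


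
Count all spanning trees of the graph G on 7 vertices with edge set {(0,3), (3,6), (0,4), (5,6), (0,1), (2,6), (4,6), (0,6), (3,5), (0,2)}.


By Kirchhoff's matrix tree theorem, the number of spanning trees equals
the determinant of any cofactor of the Laplacian matrix L.
G has 7 vertices and 10 edges.
Computing the (6 x 6) cofactor determinant gives 52.

52


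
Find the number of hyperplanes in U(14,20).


Hyperplanes of U(14,20) are flats of rank 13.
In a uniform matroid, these are exactly the (13)-element subsets.
Count = C(20,13) = 77520.

77520


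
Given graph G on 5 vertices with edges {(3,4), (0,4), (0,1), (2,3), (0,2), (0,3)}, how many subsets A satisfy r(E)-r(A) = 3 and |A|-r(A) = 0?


R(x,y) = sum over A in 2^E of x^(r(E)-r(A)) * y^(|A|-r(A)).
G has 5 vertices, 6 edges. r(E) = 4.
Enumerate all 2^6 = 64 subsets.
Count subsets with r(E)-r(A)=3 and |A|-r(A)=0: 6.

6


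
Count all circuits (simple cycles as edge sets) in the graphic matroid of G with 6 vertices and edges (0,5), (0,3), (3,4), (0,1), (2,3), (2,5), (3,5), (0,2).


A circuit in a graphic matroid = edge set of a simple cycle.
G has 6 vertices and 8 edges.
Enumerating all minimal edge subsets forming cycles...
Total circuits found: 7.

7


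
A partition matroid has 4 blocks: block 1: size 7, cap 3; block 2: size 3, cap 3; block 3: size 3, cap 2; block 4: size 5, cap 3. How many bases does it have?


A basis picks exactly ci elements from block i.
Number of bases = product of C(|Si|, ci).
= C(7,3) * C(3,3) * C(3,2) * C(5,3)
= 35 * 1 * 3 * 10
= 1050.

1050


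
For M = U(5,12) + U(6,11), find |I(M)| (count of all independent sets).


For a direct sum, |I(M1+M2)| = |I(M1)| * |I(M2)|.
|I(U(5,12))| = sum C(12,k) for k=0..5 = 1586.
|I(U(6,11))| = sum C(11,k) for k=0..6 = 1486.
Total = 1586 * 1486 = 2356796.

2356796


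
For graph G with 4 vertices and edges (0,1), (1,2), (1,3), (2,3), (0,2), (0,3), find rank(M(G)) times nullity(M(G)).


r(M) = |V| - c = 4 - 1 = 3.
nullity = |E| - r(M) = 6 - 3 = 3.
Product = 3 * 3 = 9.

9


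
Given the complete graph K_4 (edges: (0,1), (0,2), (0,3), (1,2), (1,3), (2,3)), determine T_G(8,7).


T(K_4; x,y) = x^3 + 3x^2 + 4xy + 2x + y^3 + 3y^2 + 2y.
Substituting x=8, y=7:
= 512 + 192 + 224 + 16 + 343 + 147 + 14
= 1448.

1448


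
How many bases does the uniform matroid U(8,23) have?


Bases of U(8,23) are all 8-element subsets of the 23-element ground set.
Number of bases = C(23,8).
(23 choose 8) = 490314.

490314


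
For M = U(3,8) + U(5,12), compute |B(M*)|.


(M1+M2)* = M1* + M2*.
M1* = U(5,8), bases: C(8,5) = 56.
M2* = U(7,12), bases: C(12,7) = 792.
|B(M*)| = 56 * 792 = 44352.

44352


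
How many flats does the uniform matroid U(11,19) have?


Flats of U(11,19): every subset of size < 11 is a flat, plus E itself.
Count = (19 choose 0) + (19 choose 1) + (19 choose 2) + (19 choose 3) + (19 choose 4) + (19 choose 5) + (19 choose 6) + (19 choose 7) + (19 choose 8) + (19 choose 9) + (19 choose 10) + 1
     = 1 + 19 + 171 + 969 + 3876 + 11628 + 27132 + 50388 + 75582 + 92378 + 92378 + 1
     = 354523.

354523


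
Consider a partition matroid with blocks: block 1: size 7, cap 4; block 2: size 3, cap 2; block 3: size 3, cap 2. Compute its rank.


Rank of a partition matroid = sum of min(|Si|, ci) for each block.
= min(7,4) + min(3,2) + min(3,2)
= 4 + 2 + 2
= 8.

8


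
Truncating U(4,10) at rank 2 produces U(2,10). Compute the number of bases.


Truncating U(4,10) to rank 2 gives U(2,10).
Bases of U(2,10) are all 2-element subsets of 10 elements.
Number of bases = C(10,2) = (10 * 9) / (1 * 2) = 45.

45


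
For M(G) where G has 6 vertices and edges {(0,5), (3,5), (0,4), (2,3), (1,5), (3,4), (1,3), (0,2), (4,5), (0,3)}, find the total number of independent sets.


An independent set in a graphic matroid is an acyclic edge subset.
G has 6 vertices and 10 edges.
Enumerate all 2^10 = 1024 subsets, checking for acyclicity.
Total independent sets = 430.

430


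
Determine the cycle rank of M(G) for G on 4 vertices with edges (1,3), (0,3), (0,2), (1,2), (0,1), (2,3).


Cycle rank (nullity) = |E| - r(M) = |E| - (|V| - c).
|E| = 6, |V| = 4, c = 1.
Nullity = 6 - (4 - 1) = 6 - 3 = 3.

3


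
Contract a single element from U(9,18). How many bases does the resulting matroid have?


Contracting e from U(9,18) gives U(8,17).
Bases of U(8,17) = (17 choose 8) = 24310.

24310


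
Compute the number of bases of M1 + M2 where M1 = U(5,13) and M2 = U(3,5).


Bases of a direct sum M1 + M2: |B| = |B(M1)| * |B(M2)|.
|B(U(5,13))| = C(13,5) = 1287.
|B(U(3,5))| = C(5,3) = 10.
Total bases = 1287 * 10 = 12870.

12870


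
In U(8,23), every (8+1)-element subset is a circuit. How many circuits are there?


In U(8,23), circuits are the (9)-element subsets.
Any set of 9 elements is dependent, and removing any one element gives
an independent set of size 8, so it is a minimal dependent set.
Number of circuits = C(23,9) = 23! / (9! * 14!) = 817190.

817190


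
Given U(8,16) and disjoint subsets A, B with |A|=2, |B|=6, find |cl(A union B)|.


|A union B| = 2 + 6 = 8 (disjoint).
In U(8,16), cl(S) = S if |S| < 8, else cl(S) = E.
Since 8 >= 8, cl(A union B) = E.
|cl(A union B)| = 16.

16
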